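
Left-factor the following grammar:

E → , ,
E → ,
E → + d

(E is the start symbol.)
Left-factoring transforms A → αβ₁ | αβ₂ into A → αA' and A' → β₁ | β₂
(α is the longest common prefix among the alternatives). Repeat until
no nonterminal has two alternatives with a common prefix.

Round 1: E has alternatives sharing prefix ','. Introduce E': E → , E'
  Add: E' → ,
  Add: E' → ε

No remaining common prefixes — done.

Resulting grammar:
E → , E'
E' → ,
E' → ε
E → + d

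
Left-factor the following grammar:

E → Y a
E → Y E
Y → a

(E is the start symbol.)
Left-factoring transforms A → αβ₁ | αβ₂ into A → αA' and A' → β₁ | β₂
(α is the longest common prefix among the alternatives). Repeat until
no nonterminal has two alternatives with a common prefix.

Round 1: E has alternatives sharing prefix 'Y'. Introduce E': E → Y E'
  Add: E' → a
  Add: E' → E

No remaining common prefixes — done.

Resulting grammar:
E → Y E'
E' → a
E' → E
Y → a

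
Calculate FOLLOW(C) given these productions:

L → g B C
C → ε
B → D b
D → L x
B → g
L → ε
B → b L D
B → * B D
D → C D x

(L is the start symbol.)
{ $, 'g', 'x' }

To compute FOLLOW(C), find every occurrence of C on a right-hand side N → α C β: add FIRST(β) \ {ε}, and if β is empty or nullable also add FOLLOW(N). Iterate to a fixed point.

In L → g B C: C is at the end, add FOLLOW(L)
In D → C D x: C is followed by D x, add FIRST(D x) \ {ε} = { 'g', 'x' }

The FOLLOW sets referred to above (computed the same way, to a fixed point):
  FOLLOW(L) = { $, 'g', 'x' }

Taking the union: FOLLOW(C) = { $, 'g', 'x' }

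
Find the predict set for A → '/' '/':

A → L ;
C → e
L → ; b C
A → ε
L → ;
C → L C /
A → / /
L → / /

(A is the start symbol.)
PREDICT(A → '/' '/') = (FIRST(RHS) \ {ε}) ∪ (FOLLOW(A) if ε ∈ FIRST(RHS), i.e. RHS ⇒* ε)
FIRST('/' '/') = { '/' }
ε ∉ FIRST('/' '/'), so FOLLOW(A) is not added.
PREDICT(A → '/' '/') = { '/' }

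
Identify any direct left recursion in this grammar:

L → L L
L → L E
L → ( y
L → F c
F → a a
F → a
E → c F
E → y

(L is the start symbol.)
L → L L: LEFT RECURSIVE (starts with L)
L → L E: LEFT RECURSIVE (starts with L)
L → ( y: starts with '('
L → F c: starts with F
F → a a: starts with a
F → a: starts with a
E → c F: starts with c
E → y: starts with y

The grammar has direct left recursion on: L.

Answer: Yes, L is left-recursive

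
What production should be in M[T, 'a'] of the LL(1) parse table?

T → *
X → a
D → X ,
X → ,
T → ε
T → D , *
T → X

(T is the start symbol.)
T → D , *, T → X

To find M[T, 'a'], we find productions for T where 'a' is in the predict set (PREDICT(N → α) = (FIRST(α) \ {ε}) ∪ (FOLLOW(N) if α ⇒* ε)).

Relevant sets:
  FIRST(D) = { ',', 'a' }
  FIRST(X) = { ',', 'a' }
  FOLLOW(T) = { $ }

T → *: PREDICT = { '*' }
T → ε: PREDICT = { $ }
T → D , *: PREDICT = { ',', 'a' }
  'a' is in predict set, so this production goes in M[T, 'a']
T → X: PREDICT = { ',', 'a' }
  'a' is in predict set, so this production goes in M[T, 'a']

M[T, 'a'] = T → D , *, T → X  (a multiply-defined cell — the grammar is not LL(1))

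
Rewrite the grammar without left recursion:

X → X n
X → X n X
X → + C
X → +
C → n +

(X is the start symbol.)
X → + C X'
X → + X'
X' → n X'
X' → n X X'
X' → ε
C → n +

X is directly left-recursive. The standard transformation for
  A → A α₁ | ... | A α_m | β₁ | ... | β_n
is
  A  → β₁ A' | ... | β_n A'
  A' → α₁ A' | ... | α_m A' | ε

X → + C becomes X → + C X'
X → + becomes X → + X'
X → X n becomes X' → n X'
X → X n X becomes X' → n X X'
Add X' → ε

Productions for other non-terminals are unchanged:
  C → n +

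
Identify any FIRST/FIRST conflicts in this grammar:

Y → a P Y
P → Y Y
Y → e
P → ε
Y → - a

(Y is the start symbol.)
A FIRST/FIRST conflict occurs when two productions N → α and N → β for the same non-terminal have FIRST(α) ∩ FIRST(β) ≠ ∅ (with ε ∈ FIRST of a nullable right-hand side, so two nullable alternatives also conflict).

FIRST sets of the non-terminals at (or reachable through a nullable prefix from) the front of some alternative:
  FIRST(Y) = { '-', 'a', 'e' }

Productions for Y:
  Y → a P Y: FIRST = { 'a' }
  Y → e: FIRST = { 'e' }
  Y → - a: FIRST = { '-' }
Productions for P:
  P → Y Y: FIRST = { '-', 'a', 'e' }
  P → ε: FIRST = { ε }

All alternatives of each non-terminal have pairwise disjoint FIRST sets.

Answer: No FIRST/FIRST conflicts.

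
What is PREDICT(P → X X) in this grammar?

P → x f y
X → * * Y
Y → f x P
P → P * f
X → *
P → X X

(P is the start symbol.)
{ '*' }

PREDICT(P → X X) = (FIRST(RHS) \ {ε}) ∪ (FOLLOW(P) if ε ∈ FIRST(RHS), i.e. RHS ⇒* ε)
FIRST(X) = { '*' }
FIRST(X X) = { '*' }
ε ∉ FIRST(X X), so FOLLOW(P) is not added.
PREDICT(P → X X) = { '*' }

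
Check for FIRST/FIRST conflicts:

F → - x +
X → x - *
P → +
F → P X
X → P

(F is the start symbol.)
No FIRST/FIRST conflicts.

FIRST sets of the non-terminals at (or reachable through a nullable prefix from) the front of some alternative:
  FIRST(P) = { '+' }

Productions for F:
  F → - x +: FIRST = { '-' }
  F → P X: FIRST = { '+' }
Productions for X:
  X → x - *: FIRST = { 'x' }
  X → P: FIRST = { '+' }
P has only one production, so no FIRST/FIRST conflict is possible there.

All alternatives of each non-terminal have pairwise disjoint FIRST sets.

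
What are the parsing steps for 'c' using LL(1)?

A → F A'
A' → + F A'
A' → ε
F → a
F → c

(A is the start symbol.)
LL(1) parsing maintains a stack (initially the start symbol over $) and the input. At each step: if the stack top is a terminal, match it against the current input token; if it is a non-terminal N, replace it with the RHS of M[N, lookahead] (the unique production whose predict set contains the lookahead).

Stack is shown with the top on the left.

Stack   Input  Action
---------------------
A $     c $    output A → F A'
F A' $  c $    output F → c
c A' $  c $    match 'c'
A' $    $      output A' → ε
$       $      accept

The string is accepted.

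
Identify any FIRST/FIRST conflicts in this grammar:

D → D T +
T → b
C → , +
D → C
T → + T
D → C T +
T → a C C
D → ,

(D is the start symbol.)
FIRST sets of the non-terminals at (or reachable through a nullable prefix from) the front of some alternative:
  FIRST(D) = { ',' }
  FIRST(C) = { ',' }

Productions for D:
  D → D T +: FIRST = { ',' }
  D → C: FIRST = { ',' }
  D → C T +: FIRST = { ',' }
  D → ,: FIRST = { ',' }
Productions for T:
  T → b: FIRST = { 'b' }
  T → + T: FIRST = { '+' }
  T → a C C: FIRST = { 'a' }
C has only one production, so no FIRST/FIRST conflict is possible there.

Conflict for D: D → D T + and D → C
  Overlap: { ',' }
Conflict for D: D → D T + and D → C T +
  Overlap: { ',' }
Conflict for D: D → D T + and D → ,
  Overlap: { ',' }
Conflict for D: D → C and D → C T +
  Overlap: { ',' }
Conflict for D: D → C and D → ,
  Overlap: { ',' }
Conflict for D: D → C T + and D → ,
  Overlap: { ',' }

Answer: Yes. D → D T '+' / D → C on { ',' }; D → D T '+' / D → C T '+' on { ',' }; D → D T '+' / D → ',' on { ',' }; D → C / D → C T '+' on { ',' }; D → C / D → ',' on { ',' }; D → C T '+' / D → ',' on { ',' }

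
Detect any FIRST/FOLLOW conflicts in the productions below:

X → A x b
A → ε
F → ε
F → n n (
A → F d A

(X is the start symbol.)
No FIRST/FOLLOW conflicts.

A FIRST/FOLLOW conflict occurs when a non-terminal N has a nullable alternative N → β (β ⇒* ε) and another alternative N → α with FIRST(α) ∩ FOLLOW(N) ≠ ∅: on such a lookahead the parser cannot decide between expanding α and letting N vanish via β.

Nullable non-terminals: A, F.
FIRST sets used below: FIRST(F) = { 'n', ε }

A: nullable alternative(s) A → ε; FOLLOW(A) = { 'x' }
  A → ε: FIRST \ {ε} = { } — this is the only nullable alternative, skip
  A → F d A: FIRST \ {ε} = { 'd', 'n' } — disjoint from FOLLOW(A)

F: nullable alternative(s) F → ε; FOLLOW(F) = { 'd' }
  F → ε: FIRST \ {ε} = { } — this is the only nullable alternative, skip
  F → n n (: FIRST \ {ε} = { 'n' } — disjoint from FOLLOW(F)

X has no nullable alternative, so no FIRST/FOLLOW check is needed there.

No FIRST/FOLLOW conflicts found.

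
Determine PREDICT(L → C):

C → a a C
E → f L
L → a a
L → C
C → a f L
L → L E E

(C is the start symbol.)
PREDICT(L → C) = (FIRST(RHS) \ {ε}) ∪ (FOLLOW(L) if ε ∈ FIRST(RHS), i.e. RHS ⇒* ε)
FIRST(C) = { 'a' }
FIRST(C) = { 'a' }
ε ∉ FIRST(C), so FOLLOW(L) is not added.
PREDICT(L → C) = { 'a' }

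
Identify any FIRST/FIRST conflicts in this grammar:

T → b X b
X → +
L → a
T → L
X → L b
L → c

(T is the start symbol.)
No FIRST/FIRST conflicts.

FIRST sets of the non-terminals at (or reachable through a nullable prefix from) the front of some alternative:
  FIRST(L) = { 'a', 'c' }

Productions for T:
  T → b X b: FIRST = { 'b' }
  T → L: FIRST = { 'a', 'c' }
Productions for X:
  X → +: FIRST = { '+' }
  X → L b: FIRST = { 'a', 'c' }
Productions for L:
  L → a: FIRST = { 'a' }
  L → c: FIRST = { 'c' }

All alternatives of each non-terminal have pairwise disjoint FIRST sets.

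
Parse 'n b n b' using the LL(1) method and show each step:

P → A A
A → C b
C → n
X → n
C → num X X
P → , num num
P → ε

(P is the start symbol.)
LL(1) parsing maintains a stack (initially the start symbol over $) and the input. At each step: if the stack top is a terminal, match it against the current input token; if it is a non-terminal N, replace it with the RHS of M[N, lookahead] (the unique production whose predict set contains the lookahead).

Stack is shown with the top on the left.

Stack    Input      Action
--------------------------
P $      n b n b $  output P → A A
A A $    n b n b $  output A → C b
C b A $  n b n b $  output C → n
n b A $  n b n b $  match 'n'
b A $    b n b $    match 'b'
A $      n b $      output A → C b
C b $    n b $      output C → n
n b $    n b $      match 'n'
b $      b $        match 'b'
$        $          accept

The string is accepted.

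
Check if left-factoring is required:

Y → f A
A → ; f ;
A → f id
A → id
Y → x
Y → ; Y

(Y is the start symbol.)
Left-factoring is needed when two productions for the same non-terminal
share a common prefix on the right-hand side.

Productions for Y:
  Y → f A
  Y → x
  Y → ; Y
Productions for A:
  A → ; f ;
  A → f id
  A → id

No common prefixes found.

Answer: No, left-factoring is not needed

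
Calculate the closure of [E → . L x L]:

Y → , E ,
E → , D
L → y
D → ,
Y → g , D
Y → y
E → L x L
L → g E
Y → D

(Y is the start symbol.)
Start with: [E → . L x L]
  [E → . L x L] has the dot before L: add [L → . y], [L → . g E]
No further items can be added.

CLOSURE = { [E → . L x L], [L → . g E], [L → . y] }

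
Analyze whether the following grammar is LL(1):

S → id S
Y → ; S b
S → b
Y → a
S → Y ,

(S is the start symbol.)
Relevant sets:
  FIRST(Y) = { ';', 'a' }

For S:
  PREDICT(S → id S) = { 'id' }
  PREDICT(S → b) = { 'b' }
  PREDICT(S → Y ',') = { ';', 'a' }
For Y:
  PREDICT(Y → ';' S b) = { ';' }
  PREDICT(Y → a) = { 'a' }

All predict sets are disjoint. The grammar IS LL(1).

Answer: Yes, the grammar is LL(1).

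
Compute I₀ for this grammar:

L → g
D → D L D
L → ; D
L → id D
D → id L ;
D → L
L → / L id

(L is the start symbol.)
First, augment the grammar with L' → L
I₀ = CLOSURE({ [L' → . L] }):
  [L' → . L] has the dot before L: add [L → . g], [L → . ; D], [L → . id D], [L → . / L id]
No further items can be added.

I₀ = { [L → . / L id], [L → . ; D], [L → . g], [L → . id D], [L' → . L] }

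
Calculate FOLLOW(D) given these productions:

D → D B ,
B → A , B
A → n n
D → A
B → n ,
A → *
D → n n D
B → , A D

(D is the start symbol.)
To compute FOLLOW(D), find every occurrence of D on a right-hand side N → α D β: add FIRST(β) \ {ε}, and if β is empty or nullable also add FOLLOW(N). Iterate to a fixed point.

D is the start symbol, so $ ∈ FOLLOW(D).
In D → D B ,: D is followed by B ',', add FIRST(B ',') \ {ε} = { '*', ',', 'n' }
In D → n n D: D is at the end; this adds FOLLOW(D) to itself — nothing new
In B → , A D: D is at the end, add FOLLOW(B)

The FOLLOW sets referred to above (computed the same way, to a fixed point):
  FOLLOW(B) = { ',' }

Taking the union: FOLLOW(D) = { $, '*', ',', 'n' }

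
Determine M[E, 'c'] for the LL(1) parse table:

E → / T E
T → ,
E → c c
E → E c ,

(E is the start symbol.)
To find M[E, 'c'], we find productions for E where 'c' is in the predict set (PREDICT(N → α) = (FIRST(α) \ {ε}) ∪ (FOLLOW(N) if α ⇒* ε)).

Relevant sets:
  FIRST(E) = { '/', 'c' }

E → / T E: PREDICT = { '/' }
E → c c: PREDICT = { 'c' }
  'c' is in predict set, so this production goes in M[E, 'c']
E → E c ,: PREDICT = { '/', 'c' }
  'c' is in predict set, so this production goes in M[E, 'c']

M[E, 'c'] = E → c c, E → E c ,  (a multiply-defined cell — the grammar is not LL(1))

Answer: E → c c, E → E c ,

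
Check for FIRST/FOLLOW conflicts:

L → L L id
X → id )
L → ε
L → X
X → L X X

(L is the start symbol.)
Nullable non-terminals: L.
FIRST sets used below: FIRST(L) = { 'id', ε }, FIRST(X) = { 'id' }

L: nullable alternative(s) L → ε; FOLLOW(L) = { $, 'id' }
  L → L L id: FIRST \ {ε} = { 'id' } — overlaps FOLLOW(L) on { 'id' }: CONFLICT
  L → ε: FIRST \ {ε} = { } — this is the only nullable alternative, skip
  L → X: FIRST \ {ε} = { 'id' } — overlaps FOLLOW(L) on { 'id' }: CONFLICT

X has no nullable alternative, so no FIRST/FOLLOW check is needed there.

So the grammar has 2 FIRST/FOLLOW conflicts (marked CONFLICT above).

Answer: Yes. L → L L id with FOLLOW(L) on { 'id' }; L → X with FOLLOW(L) on { 'id' }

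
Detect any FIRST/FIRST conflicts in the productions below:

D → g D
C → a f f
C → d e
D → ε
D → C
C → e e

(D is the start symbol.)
No FIRST/FIRST conflicts.

A FIRST/FIRST conflict occurs when two productions N → α and N → β for the same non-terminal have FIRST(α) ∩ FIRST(β) ≠ ∅ (with ε ∈ FIRST of a nullable right-hand side, so two nullable alternatives also conflict).

FIRST sets of the non-terminals at (or reachable through a nullable prefix from) the front of some alternative:
  FIRST(C) = { 'a', 'd', 'e' }

Productions for D:
  D → g D: FIRST = { 'g' }
  D → ε: FIRST = { ε }
  D → C: FIRST = { 'a', 'd', 'e' }
Productions for C:
  C → a f f: FIRST = { 'a' }
  C → d e: FIRST = { 'd' }
  C → e e: FIRST = { 'e' }

All alternatives of each non-terminal have pairwise disjoint FIRST sets.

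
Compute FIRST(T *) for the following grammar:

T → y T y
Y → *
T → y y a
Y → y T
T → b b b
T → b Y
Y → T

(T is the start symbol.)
FIRST sets of the non-terminals involved (from the grammar, by fixed-point iteration):
  FIRST(T) = { 'b', 'y' }

To compute FIRST(T *), process the symbols left to right:
Symbol T is a non-terminal. Add FIRST(T) \ {ε} = { 'b', 'y' }
T is not nullable (ε ∉ FIRST(T)), so stop here.
FIRST(T *) = { 'b', 'y' }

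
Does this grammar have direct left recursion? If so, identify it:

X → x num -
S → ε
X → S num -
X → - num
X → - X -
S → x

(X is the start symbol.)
No direct left recursion

Direct left recursion occurs when N → N α for some non-terminal N (the right-hand side begins with the left-hand side itself).

X → x num -: starts with x
S → ε: starts with ε
X → S num -: starts with S
X → - num: starts with '-'
X → - X -: starts with '-'
S → x: starts with x

No direct left recursion found.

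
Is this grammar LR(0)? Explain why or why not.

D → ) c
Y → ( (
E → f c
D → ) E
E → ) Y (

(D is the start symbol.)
Yes, the grammar is LR(0)

A grammar is LR(0) if no state in the canonical LR(0) collection has:
  - both a shift item (dot before a terminal) and a complete item (shift-reduce conflict), or
  - two or more complete items (reduce-reduce conflict; the accept item [D' → D .] counts as a complete item here).

Augment with D' → D and build the canonical LR(0) collection (I0 = CLOSURE({[D' → . D]}), then GOTO on every symbol after a dot until no new states appear). It has 12 states:
  I0: { [D → . ) E], [D → . ) c], [D' → . D] }  — shift
  I1: { [D → ) . E], [D → ) . c], [E → . ) Y (], [E → . f c] }  — shift
  I2: { [D' → D .] }  — accept
  I3: { [E → ) . Y (], [Y → . ( (] }  — shift
  I4: { [D → ) E .] }  — reduce
  I5: { [D → ) c .] }  — reduce
  I6: { [E → f . c] }  — shift
  I7: { [E → f c .] }  — reduce
  I8: { [Y → ( . (] }  — shift
  I9: { [E → ) Y . (] }  — shift
  I10: { [E → ) Y ( .] }  — reduce
  I11: { [Y → ( ( .] }  — reduce

Every state is either a pure shift/goto state or contains exactly one complete item and nothing to shift — no conflicts. The grammar is LR(0).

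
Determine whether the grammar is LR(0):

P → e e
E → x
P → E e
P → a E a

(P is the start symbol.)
Yes, the grammar is LR(0)

A grammar is LR(0) if no state in the canonical LR(0) collection has:
  - both a shift item (dot before a terminal) and a complete item (shift-reduce conflict), or
  - two or more complete items (reduce-reduce conflict; the accept item [P' → P .] counts as a complete item here).

Augment with P' → P and build the canonical LR(0) collection (I0 = CLOSURE({[P' → . P]}), then GOTO on every symbol after a dot until no new states appear). It has 10 states:
  I0: { [E → . x], [P → . E e], [P → . a E a], [P → . e e], [P' → . P] }  — shift
  I1: { [P → E . e] }  — shift
  I2: { [P' → P .] }  — accept
  I3: { [E → . x], [P → a . E a] }  — shift
  I4: { [P → e . e] }  — shift
  I5: { [E → x .] }  — reduce
  I6: { [P → e e .] }  — reduce
  I7: { [P → a E . a] }  — shift
  I8: { [P → a E a .] }  — reduce
  I9: { [P → E e .] }  — reduce

Every state is either a pure shift/goto state or contains exactly one complete item and nothing to shift — no conflicts. The grammar is LR(0).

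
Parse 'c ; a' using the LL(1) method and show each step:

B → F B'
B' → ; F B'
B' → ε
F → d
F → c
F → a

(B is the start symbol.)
Stack is shown with the top on the left.

Stack     Input    Action
-------------------------
B $       c ; a $  output B → F B'
F B' $    c ; a $  output F → c
c B' $    c ; a $  match 'c'
B' $      ; a $    output B' → ; F B'
; F B' $  ; a $    match ';'
F B' $    a $      output F → a
a B' $    a $      match 'a'
B' $      $        output B' → ε
$         $        accept

The string is accepted.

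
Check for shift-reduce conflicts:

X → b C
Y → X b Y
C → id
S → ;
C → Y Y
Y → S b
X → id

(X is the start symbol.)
No shift-reduce conflicts

A shift-reduce conflict occurs when an LR(0) state has both:
  - a complete (reduce) item [A → α .] (dot at the end), and
  - a shift item [B → β . c γ] (dot before a terminal).

Augment with X' → X and build the canonical LR(0) collection (I0 = CLOSURE({[X' → . X]}), then GOTO on every symbol after a dot until no new states appear). It has 14 states:
  I0: { [X → . b C], [X → . id], [X' → . X] }  — shift
  I1: { [X' → X .] }  — accept
  I2: { [C → . Y Y], [C → . id], [S → . ;], [X → . b C], [X → . id], [X → b . C], [Y → . S b], [Y → . X b Y] }  — shift
  I3: { [X → id .] }  — reduce
  I4: { [S → ; .] }  — reduce
  I5: { [X → b C .] }  — reduce
  I6: { [Y → S . b] }  — shift
  I7: { [Y → X . b Y] }  — shift
  I8: { [C → Y . Y], [S → . ;], [X → . b C], [X → . id], [Y → . S b], [Y → . X b Y] }  — shift
  I9: { [C → id .], [X → id .] }  — 2 reduces
  I10: { [C → Y Y .] }  — reduce
  I11: { [S → . ;], [X → . b C], [X → . id], [Y → . S b], [Y → . X b Y], [Y → X b . Y] }  — shift
  I12: { [Y → X b Y .] }  — reduce
  I13: { [Y → S b .] }  — reduce

No state contains both a complete item and a shift item.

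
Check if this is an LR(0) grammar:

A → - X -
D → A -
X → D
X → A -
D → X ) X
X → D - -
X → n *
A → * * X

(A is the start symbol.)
No. Shift-reduce conflict between [X → D .] and [X → D . - -]

A grammar is LR(0) if no state in the canonical LR(0) collection has:
  - both a shift item (dot before a terminal) and a complete item (shift-reduce conflict), or
  - two or more complete items (reduce-reduce conflict; the accept item [A' → A .] counts as a complete item here).

Augment with A' → A and build the canonical LR(0) collection (I0 = CLOSURE({[A' → . A]}), then GOTO on every symbol after a dot until no new states appear). It has 17 states:
  I0: { [A → . * * X], [A → . - X -], [A' → . A] }  — shift
  I1: { [A → * . * X] }  — shift
  I2: { [A → - . X -], [A → . * * X], [A → . - X -], [D → . A -], [D → . X ) X], [X → . A -], [X → . D - -], [X → . D], [X → . n *] }  — shift
  I3: { [A' → A .] }  — accept
  I4: { [D → A . -], [X → A . -] }  — shift
  I5: { [X → D . - -], [X → D .] }  — shift, reduce
  I6: { [A → - X . -], [D → X . ) X] }  — shift
  I7: { [X → n . *] }  — shift
  I8: { [X → n * .] }  — reduce
  I9: { [A → . * * X], [A → . - X -], [D → . A -], [D → . X ) X], [D → X ) . X], [X → . A -], [X → . D - -], [X → . D], [X → . n *] }  — shift
  I10: { [A → - X - .] }  — reduce
  I11: { [D → X ) X .], [D → X . ) X] }  — shift, reduce
  I12: { [X → D - . -] }  — shift
  I13: { [X → D - - .] }  — reduce
  I14: { [D → A - .], [X → A - .] }  — 2 reduces
  I15: { [A → * * . X], [A → . * * X], [A → . - X -], [D → . A -], [D → . X ) X], [X → . A -], [X → . D - -], [X → . D], [X → . n *] }  — shift
  I16: { [A → * * X .], [D → X . ) X] }  — shift, reduce

Conflict in state I5:
  Shift-reduce conflict between [X → D .] and [X → D . - -]
So the grammar is NOT LR(0).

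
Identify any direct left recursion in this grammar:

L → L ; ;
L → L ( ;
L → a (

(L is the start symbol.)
Yes, L is left-recursive

L → L ; ;: LEFT RECURSIVE (starts with L)
L → L ( ;: LEFT RECURSIVE (starts with L)
L → a (: starts with a

The grammar has direct left recursion on: L.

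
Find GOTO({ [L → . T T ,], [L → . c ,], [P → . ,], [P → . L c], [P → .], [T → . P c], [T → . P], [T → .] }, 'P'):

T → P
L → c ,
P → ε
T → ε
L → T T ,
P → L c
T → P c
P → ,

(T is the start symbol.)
{ [T → P . c], [T → P .] }

GOTO(I, 'P') = CLOSURE({ [A → αX.β] : [A → α.Xβ] ∈ I, X = 'P' })

Items with dot before 'P', with the dot advanced:
  [T → . P] → [T → P .]
  [T → . P c] → [T → P . c]
Closure adds nothing (no advanced item has the dot before a non-terminal).

GOTO = { [T → P . c], [T → P .] }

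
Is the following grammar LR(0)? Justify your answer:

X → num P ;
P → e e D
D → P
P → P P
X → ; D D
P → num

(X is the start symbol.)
No. Shift-reduce conflict between [D → P .] and [P → . e e D]

A grammar is LR(0) if no state in the canonical LR(0) collection has:
  - both a shift item (dot before a terminal) and a complete item (shift-reduce conflict), or
  - two or more complete items (reduce-reduce conflict; the accept item [X' → X .] counts as a complete item here).

Augment with X' → X and build the canonical LR(0) collection (I0 = CLOSURE({[X' → . X]}), then GOTO on every symbol after a dot until no new states appear). It has 14 states:
  I0: { [X → . ; D D], [X → . num P ;], [X' → . X] }  — shift
  I1: { [D → . P], [P → . P P], [P → . e e D], [P → . num], [X → ; . D D] }  — shift
  I2: { [X' → X .] }  — accept
  I3: { [P → . P P], [P → . e e D], [P → . num], [X → num . P ;] }  — shift
  I4: { [P → . P P], [P → . e e D], [P → . num], [P → P . P], [X → num P . ;] }  — shift
  I5: { [P → e . e D] }  — shift
  I6: { [P → num .] }  — reduce
  I7: { [D → . P], [P → . P P], [P → . e e D], [P → . num], [P → e e . D] }  — shift
  I8: { [P → e e D .] }  — reduce
  I9: { [D → P .], [P → . P P], [P → . e e D], [P → . num], [P → P . P] }  — shift, reduce
  I10: { [P → . P P], [P → . e e D], [P → . num], [P → P . P], [P → P P .] }  — shift, reduce
  I11: { [X → num P ; .] }  — reduce
  I12: { [D → . P], [P → . P P], [P → . e e D], [P → . num], [X → ; D . D] }  — shift
  I13: { [X → ; D D .] }  — reduce

Conflict in state I9:
  Shift-reduce conflict between [D → P .] and [P → . e e D]
So the grammar is NOT LR(0).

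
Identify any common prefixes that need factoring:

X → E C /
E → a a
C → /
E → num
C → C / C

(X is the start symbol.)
Left-factoring is needed when two productions for the same non-terminal
share a common prefix on the right-hand side.

Productions for E:
  E → a a
  E → num
Productions for C:
  C → /
  C → C / C

No common prefixes found.

Answer: No, left-factoring is not needed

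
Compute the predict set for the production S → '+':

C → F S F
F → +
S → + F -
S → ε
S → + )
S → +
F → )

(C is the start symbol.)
PREDICT(S → '+') = (FIRST(RHS) \ {ε}) ∪ (FOLLOW(S) if ε ∈ FIRST(RHS), i.e. RHS ⇒* ε)
FIRST('+') = { '+' }
ε ∉ FIRST('+'), so FOLLOW(S) is not added.
PREDICT(S → '+') = { '+' }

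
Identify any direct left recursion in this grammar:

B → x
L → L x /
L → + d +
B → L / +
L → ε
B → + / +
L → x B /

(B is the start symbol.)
Yes, L is left-recursive

Direct left recursion occurs when N → N α for some non-terminal N (the right-hand side begins with the left-hand side itself).

B → x: starts with x
L → L x /: LEFT RECURSIVE (starts with L)
L → + d +: starts with '+'
B → L / +: starts with L
L → ε: starts with ε
B → + / +: starts with '+'
L → x B /: starts with x

The grammar has direct left recursion on: L.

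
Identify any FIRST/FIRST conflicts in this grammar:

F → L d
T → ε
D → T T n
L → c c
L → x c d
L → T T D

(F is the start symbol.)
A FIRST/FIRST conflict occurs when two productions N → α and N → β for the same non-terminal have FIRST(α) ∩ FIRST(β) ≠ ∅ (with ε ∈ FIRST of a nullable right-hand side, so two nullable alternatives also conflict).

FIRST sets of the non-terminals at (or reachable through a nullable prefix from) the front of some alternative:
  FIRST(T) = { ε }
  FIRST(D) = { 'n' }

Productions for L:
  L → c c: FIRST = { 'c' }
  L → x c d: FIRST = { 'x' }
  L → T T D: FIRST = { 'n' }
F, T, D have only one production, so no FIRST/FIRST conflict is possible there.

All alternatives of each non-terminal have pairwise disjoint FIRST sets.

Answer: No FIRST/FIRST conflicts.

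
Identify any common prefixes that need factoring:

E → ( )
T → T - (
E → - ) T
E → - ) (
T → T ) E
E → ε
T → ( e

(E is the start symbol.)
Yes, E has productions with common prefix '- )'; T has productions with common prefix 'T'

Left-factoring is needed when two productions for the same non-terminal
share a common prefix on the right-hand side.

Productions for E:
  E → ( )
  E → - ) T
  E → - ) (
  E → ε
Productions for T:
  T → T - (
  T → T ) E
  T → ( e

Found common prefix '- )' in productions for E
Found common prefix 'T' in productions for T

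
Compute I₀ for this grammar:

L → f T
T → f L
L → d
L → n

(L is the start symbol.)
First, augment the grammar with L' → L
I₀ = CLOSURE({ [L' → . L] }):
  [L' → . L] has the dot before L: add [L → . f T], [L → . d], [L → . n]
No further items can be added.

I₀ = { [L → . d], [L → . f T], [L → . n], [L' → . L] }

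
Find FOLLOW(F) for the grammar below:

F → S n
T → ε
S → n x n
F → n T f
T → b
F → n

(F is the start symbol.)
To compute FOLLOW(F), find every occurrence of F on a right-hand side N → α F β: add FIRST(β) \ {ε}, and if β is empty or nullable also add FOLLOW(N). Iterate to a fixed point.

F is the start symbol, so $ ∈ FOLLOW(F).
F does not occur on any right-hand side.

Taking the union: FOLLOW(F) = { $ }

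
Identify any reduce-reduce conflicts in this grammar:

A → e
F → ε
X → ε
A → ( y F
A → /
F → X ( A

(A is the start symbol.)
Augment with A' → A and build the canonical LR(0) collection (I0 = CLOSURE({[A' → . A]}), then GOTO on every symbol after a dot until no new states appear). It has 10 states:
  I0: { [A → . ( y F], [A → . /], [A → . e], [A' → . A] }  — shift
  I1: { [A → ( . y F] }  — shift
  I2: { [A → / .] }  — reduce
  I3: { [A' → A .] }  — accept
  I4: { [A → e .] }  — reduce
  I5: { [A → ( y . F], [F → . X ( A], [F → .], [X → .] }  — 2 reduces
  I6: { [A → ( y F .] }  — reduce
  I7: { [F → X . ( A] }  — shift
  I8: { [A → . ( y F], [A → . /], [A → . e], [F → X ( . A] }  — shift
  I9: { [F → X ( A .] }  — reduce

I5 contains complete items [F → .], [X → .] — reduce-reduce conflict.

Answer: Yes — I5: [F → .] vs [X → .]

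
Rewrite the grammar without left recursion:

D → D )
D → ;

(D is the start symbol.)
D is directly left-recursive. The standard transformation for
  A → A α₁ | ... | A α_m | β₁ | ... | β_n
is
  A  → β₁ A' | ... | β_n A'
  A' → α₁ A' | ... | α_m A' | ε

D → ; becomes D → ; D'
D → D ) becomes D' → ) D'
Add D' → ε

Resulting grammar:
D → ; D'
D' → ) D'
D' → ε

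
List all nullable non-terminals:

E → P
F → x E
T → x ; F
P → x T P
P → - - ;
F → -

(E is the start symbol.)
There are no ε-productions, so no non-terminal can derive ε.
No non-terminals are nullable.

Answer: None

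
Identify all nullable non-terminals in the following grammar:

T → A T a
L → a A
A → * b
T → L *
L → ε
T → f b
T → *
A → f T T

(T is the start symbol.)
{ 'L' }

A non-terminal is nullable if it can derive ε (the empty string): either it has an ε-production, or it has a production whose right-hand side consists entirely of nullable non-terminals.

ε-productions: L → ε
So L is immediately nullable.
No further non-terminal can be added: every production for the remaining non-terminals contains a terminal or a non-nullable non-terminal.
Nullable = { 'L' }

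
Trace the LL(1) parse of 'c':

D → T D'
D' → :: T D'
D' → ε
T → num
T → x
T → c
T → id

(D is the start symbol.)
Stack is shown with the top on the left.

Stack   Input  Action
---------------------
D $     c $    output D → T D'
T D' $  c $    output T → c
c D' $  c $    match 'c'
D' $    $      output D' → ε
$       $      accept

The string is accepted.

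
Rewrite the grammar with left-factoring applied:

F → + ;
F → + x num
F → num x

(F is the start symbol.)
Left-factoring transforms A → αβ₁ | αβ₂ into A → αA' and A' → β₁ | β₂
(α is the longest common prefix among the alternatives). Repeat until
no nonterminal has two alternatives with a common prefix.

Round 1: F has alternatives sharing prefix '+'. Introduce F': F → + F'
  Add: F' → ;
  Add: F' → x num

No remaining common prefixes — done.

Resulting grammar:
F → + F'
F' → ;
F' → x num
F → num x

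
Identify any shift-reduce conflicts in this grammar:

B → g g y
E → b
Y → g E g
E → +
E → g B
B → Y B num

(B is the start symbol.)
No shift-reduce conflicts

A shift-reduce conflict occurs when an LR(0) state has both:
  - a complete (reduce) item [A → α .] (dot at the end), and
  - a shift item [B → β . c γ] (dot before a terminal).

Augment with B' → B and build the canonical LR(0) collection (I0 = CLOSURE({[B' → . B]}), then GOTO on every symbol after a dot until no new states appear). It has 13 states:
  I0: { [B → . Y B num], [B → . g g y], [B' → . B], [Y → . g E g] }  — shift
  I1: { [B' → B .] }  — accept
  I2: { [B → . Y B num], [B → . g g y], [B → Y . B num], [Y → . g E g] }  — shift
  I3: { [B → g . g y], [E → . +], [E → . b], [E → . g B], [Y → g . E g] }  — shift
  I4: { [E → + .] }  — reduce
  I5: { [Y → g E . g] }  — shift
  I6: { [E → b .] }  — reduce
  I7: { [B → . Y B num], [B → . g g y], [B → g g . y], [E → g . B], [Y → . g E g] }  — shift
  I8: { [E → g B .] }  — reduce
  I9: { [B → g g y .] }  — reduce
  I10: { [Y → g E g .] }  — reduce
  I11: { [B → Y B . num] }  — shift
  I12: { [B → Y B num .] }  — reduce

No state contains both a complete item and a shift item.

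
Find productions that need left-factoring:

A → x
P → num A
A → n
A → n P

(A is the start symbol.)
Left-factoring is needed when two productions for the same non-terminal
share a common prefix on the right-hand side.

Productions for A:
  A → x
  A → n
  A → n P

Found common prefix 'n' in productions for A

Answer: Yes, A has productions with common prefix 'n'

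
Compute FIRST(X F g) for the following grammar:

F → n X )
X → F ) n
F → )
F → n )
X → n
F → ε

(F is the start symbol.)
FIRST sets of the non-terminals involved (from the grammar, by fixed-point iteration):
  FIRST(X) = { ')', 'n' }

To compute FIRST(X F g), process the symbols left to right:
Symbol X is a non-terminal. Add FIRST(X) \ {ε} = { ')', 'n' }
X is not nullable (ε ∉ FIRST(X)), so stop here.
FIRST(X F g) = { ')', 'n' }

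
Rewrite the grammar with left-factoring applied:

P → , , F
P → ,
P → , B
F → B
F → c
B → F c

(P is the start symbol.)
P → , P'
P' → , F
P' → ε
P' → B
F → B
F → c
B → F c

Left-factoring transforms A → αβ₁ | αβ₂ into A → αA' and A' → β₁ | β₂
(α is the longest common prefix among the alternatives). Repeat until
no nonterminal has two alternatives with a common prefix.

Round 1: P has alternatives sharing prefix ','. Introduce P': P → , P'
  Add: P' → , F
  Add: P' → ε
  Add: P' → B

No remaining common prefixes — done.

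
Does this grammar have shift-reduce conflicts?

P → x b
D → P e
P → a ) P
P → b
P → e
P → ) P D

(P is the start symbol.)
No shift-reduce conflicts

A shift-reduce conflict occurs when an LR(0) state has both:
  - a complete (reduce) item [A → α .] (dot at the end), and
  - a shift item [B → β . c γ] (dot before a terminal).

Augment with P' → P and build the canonical LR(0) collection (I0 = CLOSURE({[P' → . P]}), then GOTO on every symbol after a dot until no new states appear). It has 14 states:
  I0: { [P → . ) P D], [P → . a ) P], [P → . b], [P → . e], [P → . x b], [P' → . P] }  — shift
  I1: { [P → ) . P D], [P → . ) P D], [P → . a ) P], [P → . b], [P → . e], [P → . x b] }  — shift
  I2: { [P' → P .] }  — accept
  I3: { [P → a . ) P] }  — shift
  I4: { [P → b .] }  — reduce
  I5: { [P → e .] }  — reduce
  I6: { [P → x . b] }  — shift
  I7: { [P → x b .] }  — reduce
  I8: { [P → . ) P D], [P → . a ) P], [P → . b], [P → . e], [P → . x b], [P → a ) . P] }  — shift
  I9: { [P → a ) P .] }  — reduce
  I10: { [D → . P e], [P → ) P . D], [P → . ) P D], [P → . a ) P], [P → . b], [P → . e], [P → . x b] }  — shift
  I11: { [P → ) P D .] }  — reduce
  I12: { [D → P . e] }  — shift
  I13: { [D → P e .] }  — reduce

No state contains both a complete item and a shift item.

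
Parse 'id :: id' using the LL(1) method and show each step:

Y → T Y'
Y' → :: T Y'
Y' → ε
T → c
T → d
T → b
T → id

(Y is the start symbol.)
Stack is shown with the top on the left.

Stack      Input       Action
-----------------------------
Y $        id :: id $  output Y → T Y'
T Y' $     id :: id $  output T → id
id Y' $    id :: id $  match 'id'
Y' $       :: id $     output Y' → :: T Y'
:: T Y' $  :: id $     match '::'
T Y' $     id $        output T → id
id Y' $    id $        match 'id'
Y' $       $           output Y' → ε
$          $           accept

The string is accepted.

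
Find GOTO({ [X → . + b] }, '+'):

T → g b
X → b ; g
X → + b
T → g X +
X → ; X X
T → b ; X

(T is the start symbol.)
GOTO(I, '+') = CLOSURE({ [A → αX.β] : [A → α.Xβ] ∈ I, X = '+' })

Items with dot before '+', with the dot advanced:
  [X → . + b] → [X → + . b]
Closure adds nothing (no advanced item has the dot before a non-terminal).

GOTO = { [X → + . b] }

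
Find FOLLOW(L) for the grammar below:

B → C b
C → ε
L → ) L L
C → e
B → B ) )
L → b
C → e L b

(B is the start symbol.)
{ ')', 'b' }

In L → ) L L: L is followed by L, add FIRST(L) \ {ε} = { ')', 'b' }
In L → ) L L: L is at the end; this adds FOLLOW(L) to itself — nothing new
In C → e L b: L is followed by b, add FIRST(b) \ {ε} = { 'b' }

Taking the union: FOLLOW(L) = { ')', 'b' }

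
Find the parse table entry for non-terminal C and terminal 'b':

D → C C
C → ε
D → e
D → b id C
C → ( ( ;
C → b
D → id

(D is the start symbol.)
C → ε, C → b

To find M[C, 'b'], we find productions for C where 'b' is in the predict set (PREDICT(N → α) = (FIRST(α) \ {ε}) ∪ (FOLLOW(N) if α ⇒* ε)).

Relevant sets:
  FOLLOW(C) = { $, '(', 'b' }

C → ε: PREDICT = { $, '(', 'b' }
  'b' is in predict set, so this production goes in M[C, 'b']
C → ( ( ;: PREDICT = { '(' }
C → b: PREDICT = { 'b' }
  'b' is in predict set, so this production goes in M[C, 'b']

M[C, 'b'] = C → ε, C → b  (a multiply-defined cell — the grammar is not LL(1))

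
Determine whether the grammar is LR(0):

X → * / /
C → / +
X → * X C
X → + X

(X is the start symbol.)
Yes, the grammar is LR(0)

A grammar is LR(0) if no state in the canonical LR(0) collection has:
  - both a shift item (dot before a terminal) and a complete item (shift-reduce conflict), or
  - two or more complete items (reduce-reduce conflict; the accept item [X' → X .] counts as a complete item here).

Augment with X' → X and build the canonical LR(0) collection (I0 = CLOSURE({[X' → . X]}), then GOTO on every symbol after a dot until no new states appear). It has 11 states:
  I0: { [X → . * / /], [X → . * X C], [X → . + X], [X' → . X] }  — shift
  I1: { [X → * . / /], [X → * . X C], [X → . * / /], [X → . * X C], [X → . + X] }  — shift
  I2: { [X → + . X], [X → . * / /], [X → . * X C], [X → . + X] }  — shift
  I3: { [X' → X .] }  — accept
  I4: { [X → + X .] }  — reduce
  I5: { [X → * / . /] }  — shift
  I6: { [C → . / +], [X → * X . C] }  — shift
  I7: { [C → / . +] }  — shift
  I8: { [X → * X C .] }  — reduce
  I9: { [C → / + .] }  — reduce
  I10: { [X → * / / .] }  — reduce

Every state is either a pure shift/goto state or contains exactly one complete item and nothing to shift — no conflicts. The grammar is LR(0).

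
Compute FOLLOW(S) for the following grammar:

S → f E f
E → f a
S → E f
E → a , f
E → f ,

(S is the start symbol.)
To compute FOLLOW(S), find every occurrence of S on a right-hand side N → α S β: add FIRST(β) \ {ε}, and if β is empty or nullable also add FOLLOW(N). Iterate to a fixed point.

S is the start symbol, so $ ∈ FOLLOW(S).
S does not occur on any right-hand side.

Taking the union: FOLLOW(S) = { $ }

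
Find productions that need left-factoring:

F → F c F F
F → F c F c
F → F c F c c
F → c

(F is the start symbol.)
Yes, F has productions with common prefix 'F c F'

Left-factoring is needed when two productions for the same non-terminal
share a common prefix on the right-hand side.

Productions for F:
  F → F c F F
  F → F c F c
  F → F c F c c
  F → c

Found common prefix 'F c F' in productions for F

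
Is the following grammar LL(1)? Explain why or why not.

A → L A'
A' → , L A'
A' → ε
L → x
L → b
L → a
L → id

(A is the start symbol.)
A grammar is LL(1) if for each non-terminal N with multiple productions, the predict sets of those productions are pairwise disjoint, where PREDICT(N → α) = (FIRST(α) \ {ε}) ∪ (FOLLOW(N) if α ⇒* ε).

Relevant sets:
  FOLLOW(A') = { $ }

For A':
  PREDICT(A' → ',' L A') = { ',' }
  PREDICT(A' → ε) = { $ }
For L:
  PREDICT(L → x) = { 'x' }
  PREDICT(L → b) = { 'b' }
  PREDICT(L → a) = { 'a' }
  PREDICT(L → id) = { 'id' }
A has a single production, so nothing to check there.

All predict sets are disjoint. The grammar IS LL(1).

Answer: Yes, the grammar is LL(1).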